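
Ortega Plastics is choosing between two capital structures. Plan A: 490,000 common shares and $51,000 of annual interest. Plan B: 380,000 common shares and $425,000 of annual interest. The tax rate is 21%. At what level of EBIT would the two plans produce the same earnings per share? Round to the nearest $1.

$1,717,000

Set EPS_A = EPS_B: (EBIT − $51,000)(1 − 0.21) ÷ 490,000 = (EBIT − $425,000)(1 − 0.21) ÷ 380,000.
The (1 − t) factor cancels: (EBIT − 51,000) × 380,000 = (EBIT − 425,000) × 490,000.
Solving, EBIT = (425,000·490,000 − 51,000·380,000) / (490,000 − 380,000) = 188,870,000,000 / 110,000 = 1,717,000.00.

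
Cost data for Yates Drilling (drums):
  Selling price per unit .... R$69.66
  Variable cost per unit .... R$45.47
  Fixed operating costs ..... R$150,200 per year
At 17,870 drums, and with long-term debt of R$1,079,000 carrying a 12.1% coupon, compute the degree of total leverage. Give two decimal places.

Contribution at this volume is 17,870 × R$24.19 = R$432,275.30.
Subtracting fixed costs: EBIT = R$432,275.30 − R$150,200 = R$282,075.30. Interest = R$130,559.00.
DOL = R$432,275.30 ÷ R$282,075.30 = 1.5325; DFL = R$282,075.30 ÷ R$151,516.30 = 1.8617.
DCL = DOL × DFL = 1.5325 × 1.8617 = 2.8531.

2.85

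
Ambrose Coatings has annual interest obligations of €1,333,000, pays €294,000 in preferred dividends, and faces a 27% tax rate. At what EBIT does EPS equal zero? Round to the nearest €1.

€1,735,740

Grossing the preferred dividend up to pre-tax terms: €294,000 / (1 − 0.27) = €402,739.73.
EPS = 0 when EBIT covers interest plus the pre-tax preferred burden: €1,333,000 + €402,739.73 = €1,735,739.73.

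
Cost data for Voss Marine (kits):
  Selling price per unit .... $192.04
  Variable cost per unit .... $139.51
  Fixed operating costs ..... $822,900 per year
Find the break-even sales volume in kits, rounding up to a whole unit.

Contribution margin per unit = $192.04 − $139.51 = $52.53.
Break-even Q = $822,900 / $52.53 = 15,665.33 → 15,666 kits.

15,666 kits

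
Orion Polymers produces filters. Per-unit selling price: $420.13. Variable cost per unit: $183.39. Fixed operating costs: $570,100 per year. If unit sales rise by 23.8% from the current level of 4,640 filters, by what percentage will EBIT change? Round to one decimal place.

+49.5%

Total contribution margin = 4,640 × $236.74 = $1,098,473.60.
Operating income = contribution − fixed costs = $1,098,473.60 − $570,100 = $528,373.60.
DOL = contribution ÷ EBIT = $1,098,473.60 ÷ $528,373.60 = 2.0790.
%ΔEBIT = DOL × %ΔSales = 2.0790 × +23.8% = +49.5%.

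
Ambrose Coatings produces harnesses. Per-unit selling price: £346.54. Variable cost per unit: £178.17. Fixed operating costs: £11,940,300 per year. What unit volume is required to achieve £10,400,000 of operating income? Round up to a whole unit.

Each unit contributes £346.54 − £178.17 = £168.37.
Required volume = (fixed costs + target profit) ÷ CM = (£11,940,300 + £10,400,000) ÷ £168.37 = 132,685.75, so 132,686 harnesses.

132,686 harnesses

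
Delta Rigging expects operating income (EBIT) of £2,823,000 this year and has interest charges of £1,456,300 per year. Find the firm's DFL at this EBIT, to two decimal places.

2.07

Annual interest charges come to £1,456,300.00.
DFL = EBIT ÷ (EBIT − I) = £2,823,000 ÷ (£2,823,000 − £1,456,300.00) = £2,823,000 ÷ £1,366,700.00 = 2.0656.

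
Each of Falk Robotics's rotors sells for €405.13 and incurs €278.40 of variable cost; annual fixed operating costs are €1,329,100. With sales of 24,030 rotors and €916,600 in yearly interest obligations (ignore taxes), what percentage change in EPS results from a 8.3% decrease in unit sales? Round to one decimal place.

-31.6%

Contribution at this volume is 24,030 × €126.73 = €3,045,321.90.
Subtracting fixed costs: EBIT = €3,045,321.90 − €1,329,100 = €1,716,221.90.
Interest = €916,600.00, so EBIT − I = €799,621.90.
Degree of combined leverage = contribution ÷ (EBIT − I) = €3,045,321.90 ÷ €799,621.90 = 3.8085.
%ΔEPS = DCL × %ΔSales = 3.8085 × -8.3% = -31.6%.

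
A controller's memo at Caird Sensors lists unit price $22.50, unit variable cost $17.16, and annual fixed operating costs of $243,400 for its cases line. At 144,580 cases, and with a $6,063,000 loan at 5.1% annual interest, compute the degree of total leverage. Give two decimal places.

At 144,580 units, contribution = 144,580 × $5.34 = $772,057.20.
Operating income = contribution − fixed costs = $772,057.20 − $243,400 = $528,657.20. Interest = $309,213.00.
DOL = $772,057.20 ÷ $528,657.20 = 1.4604; DFL = $528,657.20 ÷ $219,444.20 = 2.4091.
DCL = DOL × DFL = 1.4604 × 2.4091 = 3.5182.

3.52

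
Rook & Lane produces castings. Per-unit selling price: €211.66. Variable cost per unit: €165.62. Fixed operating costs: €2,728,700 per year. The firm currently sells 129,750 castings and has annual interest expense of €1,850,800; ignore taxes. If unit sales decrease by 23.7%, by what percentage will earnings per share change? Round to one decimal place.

-101.5%

Total contribution margin = 129,750 × €46.04 = €5,973,690.00.
Subtracting fixed costs: EBIT = €5,973,690.00 − €2,728,700 = €3,244,990.00.
Interest = €1,850,800.00, so EBIT − I = €1,394,190.00.
DCL = total CM / (EBIT − I) = €5,973,690.00 / €1,394,190.00 = 4.2847.
EPS therefore changes by 4.2847 × (-23.7%) = -101.5%.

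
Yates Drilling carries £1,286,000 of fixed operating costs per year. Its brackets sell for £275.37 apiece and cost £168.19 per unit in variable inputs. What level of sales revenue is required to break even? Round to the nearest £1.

£3,304,029

Contribution margin per unit = £275.37 − £168.19 = £107.18, a CM ratio of £107.18 ÷ £275.37 = 0.3892.
Break-even revenue = fixed costs × price ÷ CM = £1,286,000 × £275.37 ÷ £107.18 = £3,304,029.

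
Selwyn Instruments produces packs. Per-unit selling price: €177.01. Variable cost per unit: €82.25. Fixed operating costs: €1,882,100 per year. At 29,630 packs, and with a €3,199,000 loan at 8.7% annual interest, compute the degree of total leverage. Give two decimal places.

At 29,630 units, contribution = 29,630 × €94.76 = €2,807,738.80.
Operating income = contribution − fixed costs = €2,807,738.80 − €1,882,100 = €925,638.80. Interest = €278,313.00.
DOL = €2,807,738.80 ÷ €925,638.80 = 3.0333; DFL = €925,638.80 ÷ €647,325.80 = 1.4299.
DCL = DOL × DFL = 3.0333 × 1.4299 = 4.3373.

4.34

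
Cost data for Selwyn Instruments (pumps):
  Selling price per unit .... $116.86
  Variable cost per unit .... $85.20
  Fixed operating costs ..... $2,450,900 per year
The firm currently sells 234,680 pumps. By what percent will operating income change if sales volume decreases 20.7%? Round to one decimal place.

-30.9%

Total contribution margin = 234,680 × $31.66 = $7,429,968.80.
Operating income = contribution − fixed costs = $7,429,968.80 − $2,450,900 = $4,979,068.80.
DOL = contribution ÷ EBIT = $7,429,968.80 ÷ $4,979,068.80 = 1.4922.
%ΔEBIT = DOL × %ΔSales = 1.4922 × -20.7% = -30.9%.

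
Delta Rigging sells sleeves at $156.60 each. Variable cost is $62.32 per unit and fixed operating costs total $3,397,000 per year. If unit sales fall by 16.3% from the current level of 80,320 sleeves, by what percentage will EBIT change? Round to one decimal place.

Contribution at this volume is 80,320 × $94.28 = $7,572,569.60.
EBIT = $7,572,569.60 − $3,397,000 = $4,175,569.60.
So DOL = total CM / EBIT = $7,572,569.60 / $4,175,569.60 = 1.8135.
Operating income changes by 1.8135 × -16.3% = -29.6%.

-29.6%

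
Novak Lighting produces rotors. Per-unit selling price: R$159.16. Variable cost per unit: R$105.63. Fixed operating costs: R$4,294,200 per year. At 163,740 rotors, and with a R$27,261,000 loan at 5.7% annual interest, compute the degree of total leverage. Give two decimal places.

Total contribution margin = 163,740 × R$53.53 = R$8,765,002.20.
EBIT = R$8,765,002.20 − R$4,294,200 = R$4,470,802.20. Interest = R$1,553,877.00, so EBIT − I = R$2,916,925.20.
Degree of total leverage = total CM / (EBIT − interest) = R$8,765,002.20 / R$2,916,925.20 = 3.0049.

3.00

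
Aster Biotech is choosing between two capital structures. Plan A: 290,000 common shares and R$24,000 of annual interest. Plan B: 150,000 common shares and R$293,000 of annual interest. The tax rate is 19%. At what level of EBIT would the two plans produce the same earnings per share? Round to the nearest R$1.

R$581,214

At indifference, (EBIT − 24,000)(1 − t)/290,000 = (EBIT − 293,000)(1 − t)/150,000.
The (1 − t) factor cancels: (EBIT − 24,000) × 150,000 = (EBIT − 293,000) × 290,000.
EBIT × (290,000 − 150,000) = 293,000 × 290,000 − 24,000 × 150,000 = 81,370,000,000, so EBIT = 81,370,000,000 ÷ 140,000 = 581,214.29.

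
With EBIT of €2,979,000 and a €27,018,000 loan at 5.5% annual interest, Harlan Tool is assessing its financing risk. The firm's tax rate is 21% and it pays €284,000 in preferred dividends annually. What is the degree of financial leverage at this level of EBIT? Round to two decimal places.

Interest = €1,485,990.00.
Pre-tax preferred-dividend burden = €284,000 ÷ (1 − 0.21) = €359,493.67.
DFL = EBIT ÷ [EBIT − I − D_p/(1−t)] = €2,979,000 ÷ [€2,979,000 − €1,485,990.00 − €359,493.67] = €2,979,000 ÷ €1,133,516.33 = 2.6281.

2.63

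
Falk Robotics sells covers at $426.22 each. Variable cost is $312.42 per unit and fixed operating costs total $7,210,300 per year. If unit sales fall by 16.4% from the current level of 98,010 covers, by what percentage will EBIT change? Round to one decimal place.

Contribution at this volume is 98,010 × $113.80 = $11,153,538.00.
EBIT = $11,153,538.00 − $7,210,300 = $3,943,238.00.
DOL = contribution ÷ EBIT = $11,153,538.00 ÷ $3,943,238.00 = 2.8285.
So EBIT moves 2.8285 × (-16.4%) = -46.4%.

-46.4%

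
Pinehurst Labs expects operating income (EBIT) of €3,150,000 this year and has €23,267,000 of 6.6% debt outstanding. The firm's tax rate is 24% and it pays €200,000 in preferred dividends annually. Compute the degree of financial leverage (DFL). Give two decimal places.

Interest = €1,535,622.00.
Preferred dividends grossed up pre-tax: €200,000 / (1 − 0.24) = €263,157.89.
DFL = EBIT ÷ [EBIT − I − D_p/(1−t)] = €3,150,000 ÷ [€3,150,000 − €1,535,622.00 − €263,157.89] = €3,150,000 ÷ €1,351,220.11 = 2.3312.

2.33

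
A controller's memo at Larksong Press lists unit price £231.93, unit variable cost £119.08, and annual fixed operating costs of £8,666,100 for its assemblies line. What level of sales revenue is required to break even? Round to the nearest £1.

£17,810,621

Contribution margin per unit = £231.93 − £119.08 = £112.85, a CM ratio of £112.85 ÷ £231.93 = 0.4866.
Break-even sales = FC ÷ CM ratio = £8,666,100 × £231.93 / £112.85 = £17,810,621.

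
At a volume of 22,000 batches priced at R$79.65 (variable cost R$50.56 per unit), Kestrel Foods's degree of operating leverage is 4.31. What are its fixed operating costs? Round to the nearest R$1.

Total contribution margin = 22,000 × R$29.09 = R$639,980.00.
DOL = contribution / EBIT, so EBIT = R$639,980.00 / 4.31 = R$148,487.24.
Fixed costs = CM − EBIT = R$639,980.00 − R$148,487.24 = R$491,493.

R$491,493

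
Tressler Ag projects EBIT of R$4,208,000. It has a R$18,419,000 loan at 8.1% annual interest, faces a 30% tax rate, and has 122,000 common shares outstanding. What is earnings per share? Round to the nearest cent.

R$15.58

Pre-tax income = R$4,208,000 − R$1,491,939.00 = R$2,716,061.00.
After tax at 30%: net income = R$2,716,061.00 × 0.70 = R$1,901,242.70.
EPS = R$1,901,242.70 ÷ 122,000 = R$15.58.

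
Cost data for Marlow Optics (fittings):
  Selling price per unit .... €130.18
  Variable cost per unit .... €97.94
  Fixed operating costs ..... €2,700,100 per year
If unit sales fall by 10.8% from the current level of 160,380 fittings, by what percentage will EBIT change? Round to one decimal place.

-22.6%

Contribution at this volume is 160,380 × €32.24 = €5,170,651.20.
Operating income = contribution − fixed costs = €5,170,651.20 − €2,700,100 = €2,470,551.20.
DOL = contribution ÷ EBIT = €5,170,651.20 ÷ €2,470,551.20 = 2.0929.
%ΔEBIT = DOL × %ΔSales = 2.0929 × -10.8% = -22.6%.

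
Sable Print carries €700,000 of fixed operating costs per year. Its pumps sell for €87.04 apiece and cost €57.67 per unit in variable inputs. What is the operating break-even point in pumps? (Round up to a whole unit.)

23,834 pumps

Unit CM = price − variable cost = €87.04 − €57.67 = €29.37.
Break-even volume = fixed costs ÷ CM per unit = €700,000 ÷ €29.37 = 23,833.84, so 23,834 pumps.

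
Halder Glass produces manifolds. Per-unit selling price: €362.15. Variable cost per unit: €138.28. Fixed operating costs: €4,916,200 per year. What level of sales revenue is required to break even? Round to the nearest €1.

CM per unit = €362.15 − €138.28 = €223.87; CM ratio = €223.87 / €362.15 = 0.6182.
Break-even revenue = fixed costs × price ÷ CM = €4,916,200 × €362.15 ÷ €223.87 = €7,952,838.

€7,952,838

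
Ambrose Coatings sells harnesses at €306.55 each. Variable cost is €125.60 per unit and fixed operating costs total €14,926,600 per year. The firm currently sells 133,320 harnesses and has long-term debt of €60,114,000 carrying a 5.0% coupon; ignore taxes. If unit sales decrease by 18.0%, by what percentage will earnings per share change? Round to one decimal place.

At 133,320 units, contribution = 133,320 × €180.95 = €24,124,254.00.
Subtracting fixed costs: EBIT = €24,124,254.00 − €14,926,600 = €9,197,654.00.
Interest = €3,005,700.00, so EBIT − I = €6,191,954.00.
Degree of combined leverage = contribution ÷ (EBIT − I) = €24,124,254.00 ÷ €6,191,954.00 = 3.8961.
EPS therefore changes by 3.8961 × (-18.0%) = -70.1%.

-70.1%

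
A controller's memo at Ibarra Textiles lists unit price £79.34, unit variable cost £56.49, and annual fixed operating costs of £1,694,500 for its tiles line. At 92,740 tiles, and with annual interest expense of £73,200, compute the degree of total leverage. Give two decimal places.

6.03

Total contribution margin = 92,740 × £22.85 = £2,119,109.00.
Subtracting fixed costs: EBIT = £2,119,109.00 − £1,694,500 = £424,609.00. Interest = £73,200.00.
DOL = £2,119,109.00 ÷ £424,609.00 = 4.9907; DFL = £424,609.00 ÷ £351,409.00 = 1.2083.
DCL = DOL × DFL = 4.9907 × 1.2083 = 6.0303.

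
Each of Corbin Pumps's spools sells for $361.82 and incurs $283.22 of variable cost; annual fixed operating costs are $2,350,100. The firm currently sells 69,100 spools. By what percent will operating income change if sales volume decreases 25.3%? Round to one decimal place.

At 69,100 units, contribution = 69,100 × $78.60 = $5,431,260.00.
Subtracting fixed costs: EBIT = $5,431,260.00 − $2,350,100 = $3,081,160.00.
Degree of operating leverage = $5,431,260.00 / $3,081,160.00 = 1.7627.
So EBIT moves 1.7627 × (-25.3%) = -44.6%.

-44.6%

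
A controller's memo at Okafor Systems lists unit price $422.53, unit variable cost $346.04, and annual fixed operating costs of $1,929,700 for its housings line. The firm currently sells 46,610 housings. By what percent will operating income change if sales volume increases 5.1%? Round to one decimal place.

+11.1%

At 46,610 units, contribution = 46,610 × $76.49 = $3,565,198.90.
EBIT = $3,565,198.90 − $1,929,700 = $1,635,498.90.
DOL = contribution ÷ EBIT = $3,565,198.90 ÷ $1,635,498.90 = 2.1799.
%ΔEBIT = DOL × %ΔSales = 2.1799 × +5.1% = +11.1%.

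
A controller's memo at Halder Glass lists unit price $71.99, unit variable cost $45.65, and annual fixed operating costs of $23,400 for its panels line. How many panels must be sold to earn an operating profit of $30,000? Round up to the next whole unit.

Each unit contributes $71.99 − $45.65 = $26.34.
Units = (FC + target) / CM = ($23,400 + $30,000) / $26.34 = 2,027.33, so 2,028 panels.

2,028 panels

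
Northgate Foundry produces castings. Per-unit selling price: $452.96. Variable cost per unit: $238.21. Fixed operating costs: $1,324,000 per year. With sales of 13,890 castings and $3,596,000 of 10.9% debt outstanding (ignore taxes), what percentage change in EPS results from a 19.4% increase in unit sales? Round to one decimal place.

+45.7%

Total contribution margin = 13,890 × $214.75 = $2,982,877.50.
Subtracting fixed costs: EBIT = $2,982,877.50 − $1,324,000 = $1,658,877.50.
After interest of $391,964.00, pre-tax earnings = $1,266,913.50.
Degree of combined leverage = contribution ÷ (EBIT − I) = $2,982,877.50 ÷ $1,266,913.50 = 2.3544.
%ΔEPS = DCL × %ΔSales = 2.3544 × +19.4% = +45.7%.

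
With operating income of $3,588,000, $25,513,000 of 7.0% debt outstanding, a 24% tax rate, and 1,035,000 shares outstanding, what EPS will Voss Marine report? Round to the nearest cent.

Pre-tax income = $3,588,000 − $1,785,910.00 = $1,802,090.00.
After tax at 24%: net income = $1,802,090.00 × 0.76 = $1,369,588.40.
Per share: $1,369,588.40 / 1,035,000 shares = $1.32.

$1.32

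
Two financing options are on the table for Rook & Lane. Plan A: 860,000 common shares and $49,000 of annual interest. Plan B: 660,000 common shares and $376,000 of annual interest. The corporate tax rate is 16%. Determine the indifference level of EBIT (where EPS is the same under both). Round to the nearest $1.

At indifference, (EBIT − 49,000)(1 − t)/860,000 = (EBIT − 376,000)(1 − t)/660,000.
The (1 − t) factor cancels: (EBIT − 49,000) × 660,000 = (EBIT − 376,000) × 860,000.
Solving, EBIT = (376,000·860,000 − 49,000·660,000) / (860,000 − 660,000) = 291,020,000,000 / 200,000 = 1,455,100.00.

$1,455,100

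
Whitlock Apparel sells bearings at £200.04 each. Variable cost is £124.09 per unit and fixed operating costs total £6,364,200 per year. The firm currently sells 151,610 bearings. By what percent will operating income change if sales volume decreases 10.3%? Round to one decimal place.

Contribution at this volume is 151,610 × £75.95 = £11,514,779.50.
Subtracting fixed costs: EBIT = £11,514,779.50 − £6,364,200 = £5,150,579.50.
So DOL = total CM / EBIT = £11,514,779.50 / £5,150,579.50 = 2.2356.
Operating income changes by 2.2356 × -10.3% = -23.0%.

-23.0%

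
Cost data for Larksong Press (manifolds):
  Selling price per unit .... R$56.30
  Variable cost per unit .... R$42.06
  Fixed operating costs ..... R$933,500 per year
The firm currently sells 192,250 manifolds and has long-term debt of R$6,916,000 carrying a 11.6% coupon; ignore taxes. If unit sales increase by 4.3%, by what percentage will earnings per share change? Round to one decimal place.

+11.7%

Contribution at this volume is 192,250 × R$14.24 = R$2,737,640.00.
Subtracting fixed costs: EBIT = R$2,737,640.00 − R$933,500 = R$1,804,140.00.
Interest = R$802,256.00, so EBIT − I = R$1,001,884.00.
DCL = total CM / (EBIT − I) = R$2,737,640.00 / R$1,001,884.00 = 2.7325.
EPS therefore changes by 2.7325 × (+4.3%) = +11.7%.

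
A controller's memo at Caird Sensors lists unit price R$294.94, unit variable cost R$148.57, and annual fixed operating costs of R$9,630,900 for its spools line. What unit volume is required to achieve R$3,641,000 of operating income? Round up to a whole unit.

90,674 spools

Contribution margin per unit = R$294.94 − R$148.57 = R$146.37.
Required volume = (fixed costs + target profit) ÷ CM = (R$9,630,900 + R$3,641,000) ÷ R$146.37 = 90,673.64, so 90,674 spools.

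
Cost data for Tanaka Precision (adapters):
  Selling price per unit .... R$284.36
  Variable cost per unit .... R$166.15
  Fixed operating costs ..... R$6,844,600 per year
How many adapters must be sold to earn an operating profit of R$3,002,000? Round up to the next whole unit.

83,298 adapters

Contribution margin per unit = R$284.36 − R$166.15 = R$118.21.
Need Q such that Q × R$118.21 − R$6,844,600 = R$3,002,000, i.e. Q = R$9,846,600 / R$118.21 = 83,297.52 → 83,298.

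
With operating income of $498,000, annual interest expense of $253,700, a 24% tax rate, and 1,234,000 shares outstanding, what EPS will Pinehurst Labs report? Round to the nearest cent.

Pre-tax income = $498,000 − $253,700.00 = $244,300.00.
After tax at 24%: net income = $244,300.00 × 0.76 = $185,668.00.
Per share: $185,668.00 / 1,234,000 shares = $0.15.

$0.15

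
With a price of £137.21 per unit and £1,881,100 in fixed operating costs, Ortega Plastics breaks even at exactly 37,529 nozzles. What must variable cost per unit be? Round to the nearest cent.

Contribution per unit must be FC / Q = £1,881,100 / 37,529 = £50.1239.
Variable cost per unit = £137.21 − £50.1239 = £87.09.

£87.09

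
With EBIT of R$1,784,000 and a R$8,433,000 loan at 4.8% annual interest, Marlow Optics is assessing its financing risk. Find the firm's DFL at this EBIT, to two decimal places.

Interest = R$404,784.00.
DFL = EBIT ÷ (EBIT − I) = R$1,784,000 ÷ (R$1,784,000 − R$404,784.00) = R$1,784,000 ÷ R$1,379,216.00 = 1.2935.

1.29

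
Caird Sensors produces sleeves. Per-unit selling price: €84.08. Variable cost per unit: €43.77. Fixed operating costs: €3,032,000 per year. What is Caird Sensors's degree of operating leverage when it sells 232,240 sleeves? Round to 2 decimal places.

1.48

At 232,240 units, contribution = 232,240 × €40.31 = €9,361,594.40.
EBIT = €9,361,594.40 − €3,032,000 = €6,329,594.40.
DOL = contribution ÷ EBIT = €9,361,594.40 ÷ €6,329,594.40 = 1.4790.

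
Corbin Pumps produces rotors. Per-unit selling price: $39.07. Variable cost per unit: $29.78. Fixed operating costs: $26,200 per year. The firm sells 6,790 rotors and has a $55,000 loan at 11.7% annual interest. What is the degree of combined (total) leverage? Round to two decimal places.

2.07

At 6,790 units, contribution = 6,790 × $9.29 = $63,079.10.
EBIT = $63,079.10 − $26,200 = $36,879.10. Interest = $6,435.00, so EBIT − I = $30,444.10.
DCL = contribution ÷ (EBIT − I) = $63,079.10 ÷ $30,444.10 = 2.0720.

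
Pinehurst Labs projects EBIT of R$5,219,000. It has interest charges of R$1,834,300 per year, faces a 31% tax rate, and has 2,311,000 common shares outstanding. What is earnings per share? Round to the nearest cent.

Interest = R$1,834,300.00, so EBT = R$5,219,000 − R$1,834,300.00 = R$3,384,700.00.
Net income = R$3,384,700.00 × (1 − 0.31) = R$2,335,443.00.
Per share: R$2,335,443.00 / 2,311,000 shares = R$1.01.

R$1.01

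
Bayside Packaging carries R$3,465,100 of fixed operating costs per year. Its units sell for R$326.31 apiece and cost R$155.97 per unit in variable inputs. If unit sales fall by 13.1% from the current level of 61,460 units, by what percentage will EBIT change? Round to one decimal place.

-19.6%

Total contribution margin = 61,460 × R$170.34 = R$10,469,096.40.
Operating income = contribution − fixed costs = R$10,469,096.40 − R$3,465,100 = R$7,003,996.40.
Degree of operating leverage = R$10,469,096.40 / R$7,003,996.40 = 1.4947.
Operating income changes by 1.4947 × -13.1% = -19.6%.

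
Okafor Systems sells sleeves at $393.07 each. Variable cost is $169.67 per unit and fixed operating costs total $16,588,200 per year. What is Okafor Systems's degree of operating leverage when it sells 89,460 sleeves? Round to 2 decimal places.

Contribution at this volume is 89,460 × $223.40 = $19,985,364.00.
EBIT = $19,985,364.00 − $16,588,200 = $3,397,164.00.
DOL = contribution ÷ EBIT = $19,985,364.00 ÷ $3,397,164.00 = 5.8830.

5.88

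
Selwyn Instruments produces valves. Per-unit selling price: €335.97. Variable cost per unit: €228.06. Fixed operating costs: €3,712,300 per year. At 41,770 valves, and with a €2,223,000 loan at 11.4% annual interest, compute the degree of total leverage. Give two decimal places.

At 41,770 units, contribution = 41,770 × €107.91 = €4,507,400.70.
EBIT = €4,507,400.70 − €3,712,300 = €795,100.70. Interest = €253,422.00.
DOL = €4,507,400.70 ÷ €795,100.70 = 5.6690; DFL = €795,100.70 ÷ €541,678.70 = 1.4678.
DCL = DOL × DFL = 5.6690 × 1.4678 = 8.3210.

8.32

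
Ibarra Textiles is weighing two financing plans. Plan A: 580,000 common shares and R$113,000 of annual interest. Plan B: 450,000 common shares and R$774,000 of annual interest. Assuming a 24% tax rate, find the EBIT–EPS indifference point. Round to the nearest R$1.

R$3,062,077

At indifference, (EBIT − 113,000)(1 − t)/580,000 = (EBIT − 774,000)(1 − t)/450,000.
Cancelling (1 − t) and cross-multiplying: 450,000·(EBIT − 113,000) = 580,000·(EBIT − 774,000).
Solving, EBIT = (774,000·580,000 − 113,000·450,000) / (580,000 − 450,000) = 398,070,000,000 / 130,000 = 3,062,076.92.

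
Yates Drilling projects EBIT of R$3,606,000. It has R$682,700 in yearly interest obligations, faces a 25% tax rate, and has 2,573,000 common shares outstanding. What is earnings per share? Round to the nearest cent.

R$0.85

Interest = R$682,700.00, so EBT = R$3,606,000 − R$682,700.00 = R$2,923,300.00.
After tax at 25%: net income = R$2,923,300.00 × 0.75 = R$2,192,475.00.
EPS = R$2,192,475.00 ÷ 2,573,000 = R$0.85.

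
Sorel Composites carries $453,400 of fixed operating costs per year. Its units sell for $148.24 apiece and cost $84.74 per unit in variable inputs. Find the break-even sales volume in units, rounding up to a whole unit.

Each unit contributes $148.24 − $84.74 = $63.50.
Break-even volume = fixed costs ÷ CM per unit = $453,400 ÷ $63.50 = 7,140.16, so 7,141 units.

7,141 units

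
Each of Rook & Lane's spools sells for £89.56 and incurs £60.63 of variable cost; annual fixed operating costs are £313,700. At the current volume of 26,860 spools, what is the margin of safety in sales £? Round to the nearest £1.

Unit CM = price − variable cost = £89.56 − £60.63 = £28.93. Break-even units = £313,700 ÷ £28.93 = 10,843.42; break-even revenue = 10,843.42 × £89.56 = £971,136.26.
Actual sales revenue = 26,860 × £89.56 = £2,405,581.60.
Margin of safety = £2,405,581.60 − £971,136.26 = £1,434,445.

£1,434,445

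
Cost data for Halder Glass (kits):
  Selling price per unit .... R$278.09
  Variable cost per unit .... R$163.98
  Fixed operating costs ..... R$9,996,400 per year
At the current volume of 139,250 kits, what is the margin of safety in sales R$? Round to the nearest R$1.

Contribution margin per unit = R$278.09 − R$163.98 = R$114.11. Break-even units = R$9,996,400 ÷ R$114.11 = 87,603.19; break-even revenue = 87,603.19 × R$278.09 = R$24,361,571.08.
Actual sales revenue = 139,250 × R$278.09 = R$38,724,032.50.
Margin of safety = R$38,724,032.50 − R$24,361,571.08 = R$14,362,461.

R$14,362,461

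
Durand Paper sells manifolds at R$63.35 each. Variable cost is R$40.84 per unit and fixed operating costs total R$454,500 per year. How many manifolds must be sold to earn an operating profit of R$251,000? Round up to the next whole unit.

31,342 manifolds

Unit CM = price − variable cost = R$63.35 − R$40.84 = R$22.51.
Units = (FC + target) / CM = (R$454,500 + R$251,000) / R$22.51 = 31,341.63, so 31,342 manifolds.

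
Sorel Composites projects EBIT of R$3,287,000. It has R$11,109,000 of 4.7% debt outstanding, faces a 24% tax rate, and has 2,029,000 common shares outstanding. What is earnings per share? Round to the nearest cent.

R$1.04

Interest = R$522,123.00, so EBT = R$3,287,000 − R$522,123.00 = R$2,764,877.00.
After tax at 24%: net income = R$2,764,877.00 × 0.76 = R$2,101,306.52.
EPS = R$2,101,306.52 ÷ 2,029,000 = R$1.04.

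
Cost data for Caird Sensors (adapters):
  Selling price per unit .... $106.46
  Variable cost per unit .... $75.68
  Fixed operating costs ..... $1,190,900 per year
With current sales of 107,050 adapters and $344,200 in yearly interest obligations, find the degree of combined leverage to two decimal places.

1.87

Contribution at this volume is 107,050 × $30.78 = $3,294,999.00.
EBIT = $3,294,999.00 − $1,190,900 = $2,104,099.00. Interest = $344,200.00, so EBIT − I = $1,759,899.00.
DCL = contribution ÷ (EBIT − I) = $3,294,999.00 ÷ $1,759,899.00 = 1.8723.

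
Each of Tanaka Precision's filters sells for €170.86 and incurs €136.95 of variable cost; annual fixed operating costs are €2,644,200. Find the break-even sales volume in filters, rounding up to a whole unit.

77,977 filters

Each unit contributes €170.86 − €136.95 = €33.91.
Units to break even: €2,644,200 ÷ €33.91 = 77,977.00, rounded up to 77,977.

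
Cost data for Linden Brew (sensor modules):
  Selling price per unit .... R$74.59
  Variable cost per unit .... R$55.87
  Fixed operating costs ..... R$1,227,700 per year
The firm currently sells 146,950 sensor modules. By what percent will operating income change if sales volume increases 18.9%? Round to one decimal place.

Total contribution margin = 146,950 × R$18.72 = R$2,750,904.00.
EBIT = R$2,750,904.00 − R$1,227,700 = R$1,523,204.00.
DOL = contribution ÷ EBIT = R$2,750,904.00 ÷ R$1,523,204.00 = 1.8060.
So EBIT moves 1.8060 × (+18.9%) = +34.1%.

+34.1%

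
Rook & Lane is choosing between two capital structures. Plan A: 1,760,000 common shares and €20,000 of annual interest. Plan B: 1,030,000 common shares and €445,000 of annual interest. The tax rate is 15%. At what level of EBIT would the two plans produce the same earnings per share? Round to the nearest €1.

Set EPS_A = EPS_B: (EBIT − €20,000)(1 − 0.15) ÷ 1,760,000 = (EBIT − €445,000)(1 − 0.15) ÷ 1,030,000.
The (1 − t) factor cancels: (EBIT − 20,000) × 1,030,000 = (EBIT − 445,000) × 1,760,000.
EBIT × (1,760,000 − 1,030,000) = 445,000 × 1,760,000 − 20,000 × 1,030,000 = 762,600,000,000, so EBIT = 762,600,000,000 ÷ 730,000 = 1,044,657.53.

€1,044,658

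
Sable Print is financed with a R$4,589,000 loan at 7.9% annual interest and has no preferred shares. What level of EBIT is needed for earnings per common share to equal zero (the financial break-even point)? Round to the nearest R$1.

Annual interest = 7.9% × R$4,589,000 = R$362,531.00.
With no preferred dividends, EPS = 0 when EBIT exactly covers interest, so the financial break-even EBIT is R$362,531.00.

R$362,531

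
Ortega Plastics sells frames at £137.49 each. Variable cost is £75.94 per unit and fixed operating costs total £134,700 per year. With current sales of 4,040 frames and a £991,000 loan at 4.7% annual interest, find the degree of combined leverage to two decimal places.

Contribution at this volume is 4,040 × £61.55 = £248,662.00.
Subtracting fixed costs: EBIT = £248,662.00 − £134,700 = £113,962.00. Interest = £46,577.00.
DOL = £248,662.00 ÷ £113,962.00 = 2.1820; DFL = £113,962.00 ÷ £67,385.00 = 1.6912.
DCL = DOL × DFL = 2.1820 × 1.6912 = 3.6902.

3.69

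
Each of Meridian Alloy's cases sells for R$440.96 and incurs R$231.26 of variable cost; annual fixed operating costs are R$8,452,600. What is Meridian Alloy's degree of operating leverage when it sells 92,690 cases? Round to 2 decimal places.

1.77

Total contribution margin = 92,690 × R$209.70 = R$19,437,093.00.
Subtracting fixed costs: EBIT = R$19,437,093.00 − R$8,452,600 = R$10,984,493.00.
Degree of operating leverage = R$19,437,093.00 / R$10,984,493.00 = 1.7695.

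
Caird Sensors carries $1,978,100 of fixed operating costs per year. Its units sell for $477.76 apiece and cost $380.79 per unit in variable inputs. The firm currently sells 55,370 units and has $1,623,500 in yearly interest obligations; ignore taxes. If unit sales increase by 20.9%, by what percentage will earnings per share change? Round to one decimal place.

Contribution at this volume is 55,370 × $96.97 = $5,369,228.90.
Subtracting fixed costs: EBIT = $5,369,228.90 − $1,978,100 = $3,391,128.90.
After interest of $1,623,500.00, pre-tax earnings = $1,767,628.90.
Degree of combined leverage = contribution ÷ (EBIT − I) = $5,369,228.90 ÷ $1,767,628.90 = 3.0375.
%ΔEPS = DCL × %ΔSales = 3.0375 × +20.9% = +63.5%.

+63.5%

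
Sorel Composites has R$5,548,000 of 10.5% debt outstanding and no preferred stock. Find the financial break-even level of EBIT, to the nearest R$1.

R$582,540

Annual interest = 10.5% × R$5,548,000 = R$582,540.00.
Without preferred stock the financial break-even is simply EBIT = interest = R$582,540.00.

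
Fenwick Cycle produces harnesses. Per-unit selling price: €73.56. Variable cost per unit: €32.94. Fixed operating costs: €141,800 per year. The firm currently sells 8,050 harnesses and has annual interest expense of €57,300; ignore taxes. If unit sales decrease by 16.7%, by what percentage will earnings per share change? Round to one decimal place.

-42.7%

At 8,050 units, contribution = 8,050 × €40.62 = €326,991.00.
Operating income = contribution − fixed costs = €326,991.00 − €141,800 = €185,191.00.
After interest of €57,300.00, pre-tax earnings = €127,891.00.
Degree of combined leverage = contribution ÷ (EBIT − I) = €326,991.00 ÷ €127,891.00 = 2.5568.
EPS therefore changes by 2.5568 × (-16.7%) = -42.7%.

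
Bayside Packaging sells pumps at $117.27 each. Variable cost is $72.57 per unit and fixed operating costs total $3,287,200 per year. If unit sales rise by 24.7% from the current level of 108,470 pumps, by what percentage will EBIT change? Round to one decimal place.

+76.7%

At 108,470 units, contribution = 108,470 × $44.70 = $4,848,609.00.
Operating income = contribution − fixed costs = $4,848,609.00 − $3,287,200 = $1,561,409.00.
DOL = contribution ÷ EBIT = $4,848,609.00 ÷ $1,561,409.00 = 3.1053.
Operating income changes by 3.1053 × +24.7% = +76.7%.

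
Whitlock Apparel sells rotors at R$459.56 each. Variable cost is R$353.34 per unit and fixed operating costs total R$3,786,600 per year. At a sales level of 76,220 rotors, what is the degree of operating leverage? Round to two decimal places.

1.88

At 76,220 units, contribution = 76,220 × R$106.22 = R$8,096,088.40.
Operating income = contribution − fixed costs = R$8,096,088.40 − R$3,786,600 = R$4,309,488.40.
Degree of operating leverage = R$8,096,088.40 / R$4,309,488.40 = 1.8787.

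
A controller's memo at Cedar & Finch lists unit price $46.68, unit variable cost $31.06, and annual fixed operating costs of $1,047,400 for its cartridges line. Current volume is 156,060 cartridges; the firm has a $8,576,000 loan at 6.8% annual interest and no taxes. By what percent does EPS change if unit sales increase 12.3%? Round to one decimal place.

At 156,060 units, contribution = 156,060 × $15.62 = $2,437,657.20.
EBIT = $2,437,657.20 − $1,047,400 = $1,390,257.20.
Interest = $583,168.00, so EBIT − I = $807,089.20.
Degree of combined leverage = contribution ÷ (EBIT − I) = $2,437,657.20 ÷ $807,089.20 = 3.0203.
%ΔEPS = DCL × %ΔSales = 3.0203 × +12.3% = +37.1%.

+37.1%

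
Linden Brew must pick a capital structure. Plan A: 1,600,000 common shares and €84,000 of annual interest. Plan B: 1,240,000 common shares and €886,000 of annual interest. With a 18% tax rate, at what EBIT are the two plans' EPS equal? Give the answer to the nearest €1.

€3,648,444

At indifference, (EBIT − 84,000)(1 − t)/1,600,000 = (EBIT − 886,000)(1 − t)/1,240,000.
Cancelling (1 − t) and cross-multiplying: 1,240,000·(EBIT − 84,000) = 1,600,000·(EBIT − 886,000).
EBIT × (1,600,000 − 1,240,000) = 886,000 × 1,600,000 − 84,000 × 1,240,000 = 1,313,440,000,000, so EBIT = 1,313,440,000,000 ÷ 360,000 = 3,648,444.44.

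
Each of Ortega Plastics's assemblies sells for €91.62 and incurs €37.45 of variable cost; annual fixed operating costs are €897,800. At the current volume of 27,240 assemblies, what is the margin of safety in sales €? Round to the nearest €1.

€977,242

Contribution margin per unit = €91.62 − €37.45 = €54.17. Break-even units = €897,800 ÷ €54.17 = 16,573.75; break-even revenue = 16,573.75 × €91.62 = €1,518,486.91.
Current sales = 27,240 × €91.62 = €2,495,728.80.
Margin of safety = €2,495,728.80 − €1,518,486.91 = €977,242.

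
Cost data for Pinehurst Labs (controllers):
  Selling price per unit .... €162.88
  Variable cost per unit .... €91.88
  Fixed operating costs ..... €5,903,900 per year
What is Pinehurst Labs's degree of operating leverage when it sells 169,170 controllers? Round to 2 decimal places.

1.97

At 169,170 units, contribution = 169,170 × €71.00 = €12,011,070.00.
Operating income = contribution − fixed costs = €12,011,070.00 − €5,903,900 = €6,107,170.00.
So DOL = total CM / EBIT = €12,011,070.00 / €6,107,170.00 = 1.9667.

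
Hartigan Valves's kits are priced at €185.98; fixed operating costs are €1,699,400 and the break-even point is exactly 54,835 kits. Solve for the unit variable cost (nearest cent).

Contribution per unit must be FC / Q = €1,699,400 / 54,835 = €30.9912.
Variable cost per unit = €185.98 − €30.9912 = €154.99.

€154.99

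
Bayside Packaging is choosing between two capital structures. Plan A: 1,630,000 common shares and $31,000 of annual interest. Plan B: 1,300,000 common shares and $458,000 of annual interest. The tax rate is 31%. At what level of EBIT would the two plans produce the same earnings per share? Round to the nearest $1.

At indifference, (EBIT − 31,000)(1 − t)/1,630,000 = (EBIT − 458,000)(1 − t)/1,300,000.
Cancelling (1 − t) and cross-multiplying: 1,300,000·(EBIT − 31,000) = 1,630,000·(EBIT − 458,000).
Solving, EBIT = (458,000·1,630,000 − 31,000·1,300,000) / (1,630,000 − 1,300,000) = 706,240,000,000 / 330,000 = 2,140,121.21.

$2,140,121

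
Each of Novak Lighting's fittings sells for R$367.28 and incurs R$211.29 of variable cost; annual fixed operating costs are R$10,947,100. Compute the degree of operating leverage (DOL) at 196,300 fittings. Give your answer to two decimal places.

Contribution at this volume is 196,300 × R$155.99 = R$30,620,837.00.
Subtracting fixed costs: EBIT = R$30,620,837.00 − R$10,947,100 = R$19,673,737.00.
Degree of operating leverage = R$30,620,837.00 / R$19,673,737.00 = 1.5564.

1.56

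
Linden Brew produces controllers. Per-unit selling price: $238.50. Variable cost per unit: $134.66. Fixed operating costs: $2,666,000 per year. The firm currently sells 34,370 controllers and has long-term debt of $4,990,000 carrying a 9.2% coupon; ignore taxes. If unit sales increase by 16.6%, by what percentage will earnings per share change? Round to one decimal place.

+133.5%

Total contribution margin = 34,370 × $103.84 = $3,568,980.80.
EBIT = $3,568,980.80 − $2,666,000 = $902,980.80.
Interest = $459,080.00, so EBIT − I = $443,900.80.
Degree of combined leverage = contribution ÷ (EBIT − I) = $3,568,980.80 ÷ $443,900.80 = 8.0400.
EPS therefore changes by 8.0400 × (+16.6%) = +133.5%.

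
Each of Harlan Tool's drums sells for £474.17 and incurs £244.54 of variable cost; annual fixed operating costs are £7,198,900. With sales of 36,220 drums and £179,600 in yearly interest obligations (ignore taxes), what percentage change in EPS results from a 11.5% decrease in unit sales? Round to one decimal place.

Contribution at this volume is 36,220 × £229.63 = £8,317,198.60.
EBIT = £8,317,198.60 − £7,198,900 = £1,118,298.60.
After interest of £179,600.00, pre-tax earnings = £938,698.60.
DCL = total CM / (EBIT − I) = £8,317,198.60 / £938,698.60 = 8.8604.
EPS therefore changes by 8.8604 × (-11.5%) = -101.9%.

-101.9%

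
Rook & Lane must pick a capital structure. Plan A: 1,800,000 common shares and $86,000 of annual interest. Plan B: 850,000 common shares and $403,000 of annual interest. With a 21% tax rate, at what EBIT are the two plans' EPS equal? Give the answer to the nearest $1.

$686,632

Set EPS_A = EPS_B: (EBIT − $86,000)(1 − 0.21) ÷ 1,800,000 = (EBIT − $403,000)(1 − 0.21) ÷ 850,000.
The (1 − t) factor cancels: (EBIT − 86,000) × 850,000 = (EBIT − 403,000) × 1,800,000.
EBIT × (1,800,000 − 850,000) = 403,000 × 1,800,000 − 86,000 × 850,000 = 652,300,000,000, so EBIT = 652,300,000,000 ÷ 950,000 = 686,631.58.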